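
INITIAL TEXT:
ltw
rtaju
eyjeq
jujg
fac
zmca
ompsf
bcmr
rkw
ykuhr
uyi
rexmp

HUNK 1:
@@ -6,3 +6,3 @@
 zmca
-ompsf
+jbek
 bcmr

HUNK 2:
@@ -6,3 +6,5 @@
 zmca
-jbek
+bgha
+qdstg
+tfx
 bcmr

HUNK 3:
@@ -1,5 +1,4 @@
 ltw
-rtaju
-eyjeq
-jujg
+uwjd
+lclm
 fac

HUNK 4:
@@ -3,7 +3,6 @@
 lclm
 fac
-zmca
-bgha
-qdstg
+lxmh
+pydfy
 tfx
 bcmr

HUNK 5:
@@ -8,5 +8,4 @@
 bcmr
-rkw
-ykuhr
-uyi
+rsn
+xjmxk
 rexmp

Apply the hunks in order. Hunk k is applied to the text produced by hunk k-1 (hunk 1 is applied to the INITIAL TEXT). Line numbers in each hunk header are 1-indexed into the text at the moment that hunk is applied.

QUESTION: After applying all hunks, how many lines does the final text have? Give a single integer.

Hunk 1: at line 6 remove [ompsf] add [jbek] -> 12 lines: ltw rtaju eyjeq jujg fac zmca jbek bcmr rkw ykuhr uyi rexmp
Hunk 2: at line 6 remove [jbek] add [bgha,qdstg,tfx] -> 14 lines: ltw rtaju eyjeq jujg fac zmca bgha qdstg tfx bcmr rkw ykuhr uyi rexmp
Hunk 3: at line 1 remove [rtaju,eyjeq,jujg] add [uwjd,lclm] -> 13 lines: ltw uwjd lclm fac zmca bgha qdstg tfx bcmr rkw ykuhr uyi rexmp
Hunk 4: at line 3 remove [zmca,bgha,qdstg] add [lxmh,pydfy] -> 12 lines: ltw uwjd lclm fac lxmh pydfy tfx bcmr rkw ykuhr uyi rexmp
Hunk 5: at line 8 remove [rkw,ykuhr,uyi] add [rsn,xjmxk] -> 11 lines: ltw uwjd lclm fac lxmh pydfy tfx bcmr rsn xjmxk rexmp
Final line count: 11

Answer: 11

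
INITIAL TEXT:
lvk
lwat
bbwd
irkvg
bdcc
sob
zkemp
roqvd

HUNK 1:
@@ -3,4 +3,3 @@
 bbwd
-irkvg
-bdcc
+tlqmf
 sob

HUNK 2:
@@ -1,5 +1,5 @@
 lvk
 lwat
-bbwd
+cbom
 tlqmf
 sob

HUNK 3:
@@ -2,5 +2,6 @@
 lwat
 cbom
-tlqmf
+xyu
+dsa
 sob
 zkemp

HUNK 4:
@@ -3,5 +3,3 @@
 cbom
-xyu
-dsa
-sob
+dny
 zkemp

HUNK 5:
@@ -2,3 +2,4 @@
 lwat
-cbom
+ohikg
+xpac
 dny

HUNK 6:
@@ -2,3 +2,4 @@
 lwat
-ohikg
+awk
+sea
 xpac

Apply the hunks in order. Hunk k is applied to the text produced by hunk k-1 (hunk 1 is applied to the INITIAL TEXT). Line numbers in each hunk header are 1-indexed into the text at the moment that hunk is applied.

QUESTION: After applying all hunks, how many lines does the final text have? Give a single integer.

Hunk 1: at line 3 remove [irkvg,bdcc] add [tlqmf] -> 7 lines: lvk lwat bbwd tlqmf sob zkemp roqvd
Hunk 2: at line 1 remove [bbwd] add [cbom] -> 7 lines: lvk lwat cbom tlqmf sob zkemp roqvd
Hunk 3: at line 2 remove [tlqmf] add [xyu,dsa] -> 8 lines: lvk lwat cbom xyu dsa sob zkemp roqvd
Hunk 4: at line 3 remove [xyu,dsa,sob] add [dny] -> 6 lines: lvk lwat cbom dny zkemp roqvd
Hunk 5: at line 2 remove [cbom] add [ohikg,xpac] -> 7 lines: lvk lwat ohikg xpac dny zkemp roqvd
Hunk 6: at line 2 remove [ohikg] add [awk,sea] -> 8 lines: lvk lwat awk sea xpac dny zkemp roqvd
Final line count: 8

Answer: 8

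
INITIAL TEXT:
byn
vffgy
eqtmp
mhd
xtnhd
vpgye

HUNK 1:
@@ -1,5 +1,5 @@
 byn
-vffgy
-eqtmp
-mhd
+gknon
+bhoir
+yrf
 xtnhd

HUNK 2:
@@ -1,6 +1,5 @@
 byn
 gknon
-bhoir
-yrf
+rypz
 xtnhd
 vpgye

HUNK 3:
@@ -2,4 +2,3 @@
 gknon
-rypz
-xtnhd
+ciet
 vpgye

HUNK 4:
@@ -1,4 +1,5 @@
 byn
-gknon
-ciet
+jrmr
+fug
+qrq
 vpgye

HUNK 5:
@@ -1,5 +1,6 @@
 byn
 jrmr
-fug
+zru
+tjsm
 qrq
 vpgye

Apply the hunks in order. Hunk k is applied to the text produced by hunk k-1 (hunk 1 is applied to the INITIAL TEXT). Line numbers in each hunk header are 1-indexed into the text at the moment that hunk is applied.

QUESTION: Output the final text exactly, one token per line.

Hunk 1: at line 1 remove [vffgy,eqtmp,mhd] add [gknon,bhoir,yrf] -> 6 lines: byn gknon bhoir yrf xtnhd vpgye
Hunk 2: at line 1 remove [bhoir,yrf] add [rypz] -> 5 lines: byn gknon rypz xtnhd vpgye
Hunk 3: at line 2 remove [rypz,xtnhd] add [ciet] -> 4 lines: byn gknon ciet vpgye
Hunk 4: at line 1 remove [gknon,ciet] add [jrmr,fug,qrq] -> 5 lines: byn jrmr fug qrq vpgye
Hunk 5: at line 1 remove [fug] add [zru,tjsm] -> 6 lines: byn jrmr zru tjsm qrq vpgye

Answer: byn
jrmr
zru
tjsm
qrq
vpgye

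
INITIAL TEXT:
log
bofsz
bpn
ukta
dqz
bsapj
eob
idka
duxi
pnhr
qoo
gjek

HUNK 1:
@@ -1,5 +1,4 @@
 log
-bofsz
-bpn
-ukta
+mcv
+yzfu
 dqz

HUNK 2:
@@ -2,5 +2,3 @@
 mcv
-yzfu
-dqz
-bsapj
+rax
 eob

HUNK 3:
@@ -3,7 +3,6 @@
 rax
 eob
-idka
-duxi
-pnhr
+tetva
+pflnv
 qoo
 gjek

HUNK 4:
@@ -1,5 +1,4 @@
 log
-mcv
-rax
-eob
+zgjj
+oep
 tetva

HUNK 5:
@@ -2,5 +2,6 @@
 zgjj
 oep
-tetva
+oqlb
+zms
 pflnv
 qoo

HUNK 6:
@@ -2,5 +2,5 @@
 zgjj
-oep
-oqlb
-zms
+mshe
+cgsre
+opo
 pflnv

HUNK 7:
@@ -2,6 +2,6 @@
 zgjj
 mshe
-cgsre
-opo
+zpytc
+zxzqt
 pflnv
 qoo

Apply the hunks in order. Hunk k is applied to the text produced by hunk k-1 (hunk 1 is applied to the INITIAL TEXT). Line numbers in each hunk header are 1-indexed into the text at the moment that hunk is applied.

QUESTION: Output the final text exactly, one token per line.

Hunk 1: at line 1 remove [bofsz,bpn,ukta] add [mcv,yzfu] -> 11 lines: log mcv yzfu dqz bsapj eob idka duxi pnhr qoo gjek
Hunk 2: at line 2 remove [yzfu,dqz,bsapj] add [rax] -> 9 lines: log mcv rax eob idka duxi pnhr qoo gjek
Hunk 3: at line 3 remove [idka,duxi,pnhr] add [tetva,pflnv] -> 8 lines: log mcv rax eob tetva pflnv qoo gjek
Hunk 4: at line 1 remove [mcv,rax,eob] add [zgjj,oep] -> 7 lines: log zgjj oep tetva pflnv qoo gjek
Hunk 5: at line 2 remove [tetva] add [oqlb,zms] -> 8 lines: log zgjj oep oqlb zms pflnv qoo gjek
Hunk 6: at line 2 remove [oep,oqlb,zms] add [mshe,cgsre,opo] -> 8 lines: log zgjj mshe cgsre opo pflnv qoo gjek
Hunk 7: at line 2 remove [cgsre,opo] add [zpytc,zxzqt] -> 8 lines: log zgjj mshe zpytc zxzqt pflnv qoo gjek

Answer: log
zgjj
mshe
zpytc
zxzqt
pflnv
qoo
gjek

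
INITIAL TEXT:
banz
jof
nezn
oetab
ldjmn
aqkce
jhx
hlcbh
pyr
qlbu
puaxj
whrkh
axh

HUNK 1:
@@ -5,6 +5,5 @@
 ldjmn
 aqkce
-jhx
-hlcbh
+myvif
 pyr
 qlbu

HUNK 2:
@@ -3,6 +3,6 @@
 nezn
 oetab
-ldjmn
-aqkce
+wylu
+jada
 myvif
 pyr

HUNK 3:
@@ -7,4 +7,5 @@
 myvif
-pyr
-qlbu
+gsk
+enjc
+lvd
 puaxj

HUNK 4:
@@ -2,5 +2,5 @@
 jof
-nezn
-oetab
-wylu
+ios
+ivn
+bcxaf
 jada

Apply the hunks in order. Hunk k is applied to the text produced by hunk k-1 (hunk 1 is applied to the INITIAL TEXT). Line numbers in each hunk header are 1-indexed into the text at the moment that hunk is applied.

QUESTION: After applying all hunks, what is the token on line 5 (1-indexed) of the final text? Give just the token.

Hunk 1: at line 5 remove [jhx,hlcbh] add [myvif] -> 12 lines: banz jof nezn oetab ldjmn aqkce myvif pyr qlbu puaxj whrkh axh
Hunk 2: at line 3 remove [ldjmn,aqkce] add [wylu,jada] -> 12 lines: banz jof nezn oetab wylu jada myvif pyr qlbu puaxj whrkh axh
Hunk 3: at line 7 remove [pyr,qlbu] add [gsk,enjc,lvd] -> 13 lines: banz jof nezn oetab wylu jada myvif gsk enjc lvd puaxj whrkh axh
Hunk 4: at line 2 remove [nezn,oetab,wylu] add [ios,ivn,bcxaf] -> 13 lines: banz jof ios ivn bcxaf jada myvif gsk enjc lvd puaxj whrkh axh
Final line 5: bcxaf

Answer: bcxaf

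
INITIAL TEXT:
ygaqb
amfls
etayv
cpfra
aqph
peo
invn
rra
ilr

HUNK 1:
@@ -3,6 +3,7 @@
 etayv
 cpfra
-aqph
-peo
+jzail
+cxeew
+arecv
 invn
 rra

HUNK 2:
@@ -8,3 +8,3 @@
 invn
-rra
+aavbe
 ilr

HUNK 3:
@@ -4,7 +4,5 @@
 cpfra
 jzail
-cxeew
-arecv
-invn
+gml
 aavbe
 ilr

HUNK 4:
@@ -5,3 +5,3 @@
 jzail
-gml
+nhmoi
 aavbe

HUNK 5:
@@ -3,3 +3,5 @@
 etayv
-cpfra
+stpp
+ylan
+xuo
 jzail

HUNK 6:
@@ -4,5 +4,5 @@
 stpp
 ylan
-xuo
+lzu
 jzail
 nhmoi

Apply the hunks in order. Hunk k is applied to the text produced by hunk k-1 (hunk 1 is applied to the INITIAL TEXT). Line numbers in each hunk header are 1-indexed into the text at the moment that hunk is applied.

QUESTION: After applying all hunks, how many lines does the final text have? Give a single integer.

Hunk 1: at line 3 remove [aqph,peo] add [jzail,cxeew,arecv] -> 10 lines: ygaqb amfls etayv cpfra jzail cxeew arecv invn rra ilr
Hunk 2: at line 8 remove [rra] add [aavbe] -> 10 lines: ygaqb amfls etayv cpfra jzail cxeew arecv invn aavbe ilr
Hunk 3: at line 4 remove [cxeew,arecv,invn] add [gml] -> 8 lines: ygaqb amfls etayv cpfra jzail gml aavbe ilr
Hunk 4: at line 5 remove [gml] add [nhmoi] -> 8 lines: ygaqb amfls etayv cpfra jzail nhmoi aavbe ilr
Hunk 5: at line 3 remove [cpfra] add [stpp,ylan,xuo] -> 10 lines: ygaqb amfls etayv stpp ylan xuo jzail nhmoi aavbe ilr
Hunk 6: at line 4 remove [xuo] add [lzu] -> 10 lines: ygaqb amfls etayv stpp ylan lzu jzail nhmoi aavbe ilr
Final line count: 10

Answer: 10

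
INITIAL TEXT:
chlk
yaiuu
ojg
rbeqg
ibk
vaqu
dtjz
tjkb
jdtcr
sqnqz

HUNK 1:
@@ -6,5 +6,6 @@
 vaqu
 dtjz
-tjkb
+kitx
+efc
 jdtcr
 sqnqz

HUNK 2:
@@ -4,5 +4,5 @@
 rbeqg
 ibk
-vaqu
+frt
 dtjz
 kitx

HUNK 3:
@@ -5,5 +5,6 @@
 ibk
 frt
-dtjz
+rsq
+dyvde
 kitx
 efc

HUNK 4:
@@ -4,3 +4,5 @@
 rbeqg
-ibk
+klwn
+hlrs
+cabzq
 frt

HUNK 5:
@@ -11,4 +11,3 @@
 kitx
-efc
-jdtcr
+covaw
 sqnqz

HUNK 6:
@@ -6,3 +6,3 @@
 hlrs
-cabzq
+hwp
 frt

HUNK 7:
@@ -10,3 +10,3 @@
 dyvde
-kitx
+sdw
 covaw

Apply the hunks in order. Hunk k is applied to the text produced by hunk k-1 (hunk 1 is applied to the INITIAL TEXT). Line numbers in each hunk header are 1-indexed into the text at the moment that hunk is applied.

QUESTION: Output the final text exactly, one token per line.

Answer: chlk
yaiuu
ojg
rbeqg
klwn
hlrs
hwp
frt
rsq
dyvde
sdw
covaw
sqnqz

Derivation:
Hunk 1: at line 6 remove [tjkb] add [kitx,efc] -> 11 lines: chlk yaiuu ojg rbeqg ibk vaqu dtjz kitx efc jdtcr sqnqz
Hunk 2: at line 4 remove [vaqu] add [frt] -> 11 lines: chlk yaiuu ojg rbeqg ibk frt dtjz kitx efc jdtcr sqnqz
Hunk 3: at line 5 remove [dtjz] add [rsq,dyvde] -> 12 lines: chlk yaiuu ojg rbeqg ibk frt rsq dyvde kitx efc jdtcr sqnqz
Hunk 4: at line 4 remove [ibk] add [klwn,hlrs,cabzq] -> 14 lines: chlk yaiuu ojg rbeqg klwn hlrs cabzq frt rsq dyvde kitx efc jdtcr sqnqz
Hunk 5: at line 11 remove [efc,jdtcr] add [covaw] -> 13 lines: chlk yaiuu ojg rbeqg klwn hlrs cabzq frt rsq dyvde kitx covaw sqnqz
Hunk 6: at line 6 remove [cabzq] add [hwp] -> 13 lines: chlk yaiuu ojg rbeqg klwn hlrs hwp frt rsq dyvde kitx covaw sqnqz
Hunk 7: at line 10 remove [kitx] add [sdw] -> 13 lines: chlk yaiuu ojg rbeqg klwn hlrs hwp frt rsq dyvde sdw covaw sqnqz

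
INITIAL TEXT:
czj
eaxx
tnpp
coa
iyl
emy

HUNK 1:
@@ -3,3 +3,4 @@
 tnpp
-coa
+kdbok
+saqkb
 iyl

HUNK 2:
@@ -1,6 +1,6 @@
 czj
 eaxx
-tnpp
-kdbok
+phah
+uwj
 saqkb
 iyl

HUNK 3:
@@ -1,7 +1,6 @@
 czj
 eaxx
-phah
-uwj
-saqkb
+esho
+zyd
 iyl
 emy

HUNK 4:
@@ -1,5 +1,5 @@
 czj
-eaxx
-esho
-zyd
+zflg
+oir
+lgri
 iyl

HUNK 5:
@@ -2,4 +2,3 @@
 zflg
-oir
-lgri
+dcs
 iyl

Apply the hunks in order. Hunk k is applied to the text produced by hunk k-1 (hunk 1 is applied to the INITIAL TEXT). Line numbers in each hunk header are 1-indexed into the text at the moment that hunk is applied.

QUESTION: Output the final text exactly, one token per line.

Answer: czj
zflg
dcs
iyl
emy

Derivation:
Hunk 1: at line 3 remove [coa] add [kdbok,saqkb] -> 7 lines: czj eaxx tnpp kdbok saqkb iyl emy
Hunk 2: at line 1 remove [tnpp,kdbok] add [phah,uwj] -> 7 lines: czj eaxx phah uwj saqkb iyl emy
Hunk 3: at line 1 remove [phah,uwj,saqkb] add [esho,zyd] -> 6 lines: czj eaxx esho zyd iyl emy
Hunk 4: at line 1 remove [eaxx,esho,zyd] add [zflg,oir,lgri] -> 6 lines: czj zflg oir lgri iyl emy
Hunk 5: at line 2 remove [oir,lgri] add [dcs] -> 5 lines: czj zflg dcs iyl emy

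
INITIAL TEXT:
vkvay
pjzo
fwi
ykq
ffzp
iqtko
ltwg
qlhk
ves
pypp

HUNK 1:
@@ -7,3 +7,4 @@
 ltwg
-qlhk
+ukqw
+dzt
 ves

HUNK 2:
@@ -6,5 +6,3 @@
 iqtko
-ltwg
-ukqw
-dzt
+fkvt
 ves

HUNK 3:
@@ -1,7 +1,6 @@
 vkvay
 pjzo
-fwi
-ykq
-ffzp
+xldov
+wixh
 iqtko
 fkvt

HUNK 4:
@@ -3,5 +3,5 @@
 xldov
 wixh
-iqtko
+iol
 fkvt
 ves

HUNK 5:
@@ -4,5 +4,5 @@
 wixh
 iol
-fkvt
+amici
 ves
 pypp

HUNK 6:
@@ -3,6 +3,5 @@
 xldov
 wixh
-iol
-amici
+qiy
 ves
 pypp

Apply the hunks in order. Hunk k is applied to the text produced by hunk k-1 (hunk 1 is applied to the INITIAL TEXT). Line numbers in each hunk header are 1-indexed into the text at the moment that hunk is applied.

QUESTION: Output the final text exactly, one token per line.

Answer: vkvay
pjzo
xldov
wixh
qiy
ves
pypp

Derivation:
Hunk 1: at line 7 remove [qlhk] add [ukqw,dzt] -> 11 lines: vkvay pjzo fwi ykq ffzp iqtko ltwg ukqw dzt ves pypp
Hunk 2: at line 6 remove [ltwg,ukqw,dzt] add [fkvt] -> 9 lines: vkvay pjzo fwi ykq ffzp iqtko fkvt ves pypp
Hunk 3: at line 1 remove [fwi,ykq,ffzp] add [xldov,wixh] -> 8 lines: vkvay pjzo xldov wixh iqtko fkvt ves pypp
Hunk 4: at line 3 remove [iqtko] add [iol] -> 8 lines: vkvay pjzo xldov wixh iol fkvt ves pypp
Hunk 5: at line 4 remove [fkvt] add [amici] -> 8 lines: vkvay pjzo xldov wixh iol amici ves pypp
Hunk 6: at line 3 remove [iol,amici] add [qiy] -> 7 lines: vkvay pjzo xldov wixh qiy ves pypp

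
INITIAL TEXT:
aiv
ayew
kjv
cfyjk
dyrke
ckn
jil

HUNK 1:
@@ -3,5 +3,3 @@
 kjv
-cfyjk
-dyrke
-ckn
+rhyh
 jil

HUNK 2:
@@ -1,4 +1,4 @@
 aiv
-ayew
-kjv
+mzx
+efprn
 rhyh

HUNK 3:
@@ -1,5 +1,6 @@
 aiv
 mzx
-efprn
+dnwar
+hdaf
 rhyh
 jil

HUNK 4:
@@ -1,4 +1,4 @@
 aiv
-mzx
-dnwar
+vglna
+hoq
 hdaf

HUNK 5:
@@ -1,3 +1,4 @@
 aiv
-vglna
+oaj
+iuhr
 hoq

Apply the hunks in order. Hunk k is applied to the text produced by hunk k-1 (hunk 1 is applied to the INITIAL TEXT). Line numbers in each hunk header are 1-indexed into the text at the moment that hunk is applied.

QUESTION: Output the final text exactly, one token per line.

Answer: aiv
oaj
iuhr
hoq
hdaf
rhyh
jil

Derivation:
Hunk 1: at line 3 remove [cfyjk,dyrke,ckn] add [rhyh] -> 5 lines: aiv ayew kjv rhyh jil
Hunk 2: at line 1 remove [ayew,kjv] add [mzx,efprn] -> 5 lines: aiv mzx efprn rhyh jil
Hunk 3: at line 1 remove [efprn] add [dnwar,hdaf] -> 6 lines: aiv mzx dnwar hdaf rhyh jil
Hunk 4: at line 1 remove [mzx,dnwar] add [vglna,hoq] -> 6 lines: aiv vglna hoq hdaf rhyh jil
Hunk 5: at line 1 remove [vglna] add [oaj,iuhr] -> 7 lines: aiv oaj iuhr hoq hdaf rhyh jil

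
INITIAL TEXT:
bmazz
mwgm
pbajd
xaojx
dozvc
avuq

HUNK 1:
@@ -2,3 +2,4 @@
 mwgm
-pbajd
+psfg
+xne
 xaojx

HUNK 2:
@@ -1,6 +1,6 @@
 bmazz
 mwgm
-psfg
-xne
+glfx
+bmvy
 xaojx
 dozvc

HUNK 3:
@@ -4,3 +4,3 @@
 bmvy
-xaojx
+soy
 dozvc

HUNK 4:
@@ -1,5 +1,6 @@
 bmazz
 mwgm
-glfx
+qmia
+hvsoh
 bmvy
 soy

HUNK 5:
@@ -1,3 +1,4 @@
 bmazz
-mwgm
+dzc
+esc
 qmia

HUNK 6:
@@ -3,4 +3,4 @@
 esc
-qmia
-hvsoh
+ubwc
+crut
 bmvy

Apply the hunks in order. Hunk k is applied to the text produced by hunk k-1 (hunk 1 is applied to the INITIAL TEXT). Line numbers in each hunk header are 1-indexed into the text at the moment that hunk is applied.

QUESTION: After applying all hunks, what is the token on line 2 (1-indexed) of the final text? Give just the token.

Hunk 1: at line 2 remove [pbajd] add [psfg,xne] -> 7 lines: bmazz mwgm psfg xne xaojx dozvc avuq
Hunk 2: at line 1 remove [psfg,xne] add [glfx,bmvy] -> 7 lines: bmazz mwgm glfx bmvy xaojx dozvc avuq
Hunk 3: at line 4 remove [xaojx] add [soy] -> 7 lines: bmazz mwgm glfx bmvy soy dozvc avuq
Hunk 4: at line 1 remove [glfx] add [qmia,hvsoh] -> 8 lines: bmazz mwgm qmia hvsoh bmvy soy dozvc avuq
Hunk 5: at line 1 remove [mwgm] add [dzc,esc] -> 9 lines: bmazz dzc esc qmia hvsoh bmvy soy dozvc avuq
Hunk 6: at line 3 remove [qmia,hvsoh] add [ubwc,crut] -> 9 lines: bmazz dzc esc ubwc crut bmvy soy dozvc avuq
Final line 2: dzc

Answer: dzc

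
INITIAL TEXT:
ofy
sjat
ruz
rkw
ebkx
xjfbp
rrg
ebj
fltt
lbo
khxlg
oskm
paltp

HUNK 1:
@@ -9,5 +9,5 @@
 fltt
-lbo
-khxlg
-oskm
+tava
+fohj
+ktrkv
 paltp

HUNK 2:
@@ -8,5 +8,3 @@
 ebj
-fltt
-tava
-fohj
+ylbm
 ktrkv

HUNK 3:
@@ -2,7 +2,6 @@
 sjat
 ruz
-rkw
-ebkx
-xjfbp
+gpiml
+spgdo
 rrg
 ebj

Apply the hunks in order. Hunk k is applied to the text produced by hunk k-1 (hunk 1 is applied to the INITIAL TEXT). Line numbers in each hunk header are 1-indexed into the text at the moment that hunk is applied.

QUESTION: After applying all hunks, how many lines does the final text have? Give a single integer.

Hunk 1: at line 9 remove [lbo,khxlg,oskm] add [tava,fohj,ktrkv] -> 13 lines: ofy sjat ruz rkw ebkx xjfbp rrg ebj fltt tava fohj ktrkv paltp
Hunk 2: at line 8 remove [fltt,tava,fohj] add [ylbm] -> 11 lines: ofy sjat ruz rkw ebkx xjfbp rrg ebj ylbm ktrkv paltp
Hunk 3: at line 2 remove [rkw,ebkx,xjfbp] add [gpiml,spgdo] -> 10 lines: ofy sjat ruz gpiml spgdo rrg ebj ylbm ktrkv paltp
Final line count: 10

Answer: 10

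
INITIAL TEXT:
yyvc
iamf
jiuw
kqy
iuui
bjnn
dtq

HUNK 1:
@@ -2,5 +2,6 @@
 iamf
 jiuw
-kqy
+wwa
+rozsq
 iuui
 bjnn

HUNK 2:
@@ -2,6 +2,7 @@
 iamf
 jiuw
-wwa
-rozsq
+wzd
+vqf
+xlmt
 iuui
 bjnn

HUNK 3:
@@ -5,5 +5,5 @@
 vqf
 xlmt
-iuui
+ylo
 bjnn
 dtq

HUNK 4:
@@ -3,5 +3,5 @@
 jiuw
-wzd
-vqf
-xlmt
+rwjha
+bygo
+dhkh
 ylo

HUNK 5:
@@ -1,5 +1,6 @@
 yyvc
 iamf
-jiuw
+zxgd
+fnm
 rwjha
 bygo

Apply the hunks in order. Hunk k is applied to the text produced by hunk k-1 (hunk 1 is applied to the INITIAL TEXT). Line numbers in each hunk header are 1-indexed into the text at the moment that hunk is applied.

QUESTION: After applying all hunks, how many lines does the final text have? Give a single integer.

Hunk 1: at line 2 remove [kqy] add [wwa,rozsq] -> 8 lines: yyvc iamf jiuw wwa rozsq iuui bjnn dtq
Hunk 2: at line 2 remove [wwa,rozsq] add [wzd,vqf,xlmt] -> 9 lines: yyvc iamf jiuw wzd vqf xlmt iuui bjnn dtq
Hunk 3: at line 5 remove [iuui] add [ylo] -> 9 lines: yyvc iamf jiuw wzd vqf xlmt ylo bjnn dtq
Hunk 4: at line 3 remove [wzd,vqf,xlmt] add [rwjha,bygo,dhkh] -> 9 lines: yyvc iamf jiuw rwjha bygo dhkh ylo bjnn dtq
Hunk 5: at line 1 remove [jiuw] add [zxgd,fnm] -> 10 lines: yyvc iamf zxgd fnm rwjha bygo dhkh ylo bjnn dtq
Final line count: 10

Answer: 10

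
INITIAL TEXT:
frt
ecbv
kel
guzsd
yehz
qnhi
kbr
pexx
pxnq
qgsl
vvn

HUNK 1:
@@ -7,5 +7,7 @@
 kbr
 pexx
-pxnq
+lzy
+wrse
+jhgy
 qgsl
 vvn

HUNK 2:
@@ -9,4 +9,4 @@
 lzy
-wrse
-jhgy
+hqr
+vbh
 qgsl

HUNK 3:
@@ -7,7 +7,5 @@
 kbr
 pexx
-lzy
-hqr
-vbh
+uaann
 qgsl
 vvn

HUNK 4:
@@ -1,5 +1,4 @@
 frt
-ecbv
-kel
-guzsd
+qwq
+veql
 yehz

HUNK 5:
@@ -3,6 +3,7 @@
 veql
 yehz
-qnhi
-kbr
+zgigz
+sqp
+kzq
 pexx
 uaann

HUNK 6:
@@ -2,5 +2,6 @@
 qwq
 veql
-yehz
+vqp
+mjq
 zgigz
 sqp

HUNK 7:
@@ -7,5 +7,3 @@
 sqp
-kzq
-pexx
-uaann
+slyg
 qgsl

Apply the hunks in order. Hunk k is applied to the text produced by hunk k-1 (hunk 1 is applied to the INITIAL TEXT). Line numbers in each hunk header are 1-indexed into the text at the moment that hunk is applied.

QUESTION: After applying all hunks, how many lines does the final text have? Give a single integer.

Answer: 10

Derivation:
Hunk 1: at line 7 remove [pxnq] add [lzy,wrse,jhgy] -> 13 lines: frt ecbv kel guzsd yehz qnhi kbr pexx lzy wrse jhgy qgsl vvn
Hunk 2: at line 9 remove [wrse,jhgy] add [hqr,vbh] -> 13 lines: frt ecbv kel guzsd yehz qnhi kbr pexx lzy hqr vbh qgsl vvn
Hunk 3: at line 7 remove [lzy,hqr,vbh] add [uaann] -> 11 lines: frt ecbv kel guzsd yehz qnhi kbr pexx uaann qgsl vvn
Hunk 4: at line 1 remove [ecbv,kel,guzsd] add [qwq,veql] -> 10 lines: frt qwq veql yehz qnhi kbr pexx uaann qgsl vvn
Hunk 5: at line 3 remove [qnhi,kbr] add [zgigz,sqp,kzq] -> 11 lines: frt qwq veql yehz zgigz sqp kzq pexx uaann qgsl vvn
Hunk 6: at line 2 remove [yehz] add [vqp,mjq] -> 12 lines: frt qwq veql vqp mjq zgigz sqp kzq pexx uaann qgsl vvn
Hunk 7: at line 7 remove [kzq,pexx,uaann] add [slyg] -> 10 lines: frt qwq veql vqp mjq zgigz sqp slyg qgsl vvn
Final line count: 10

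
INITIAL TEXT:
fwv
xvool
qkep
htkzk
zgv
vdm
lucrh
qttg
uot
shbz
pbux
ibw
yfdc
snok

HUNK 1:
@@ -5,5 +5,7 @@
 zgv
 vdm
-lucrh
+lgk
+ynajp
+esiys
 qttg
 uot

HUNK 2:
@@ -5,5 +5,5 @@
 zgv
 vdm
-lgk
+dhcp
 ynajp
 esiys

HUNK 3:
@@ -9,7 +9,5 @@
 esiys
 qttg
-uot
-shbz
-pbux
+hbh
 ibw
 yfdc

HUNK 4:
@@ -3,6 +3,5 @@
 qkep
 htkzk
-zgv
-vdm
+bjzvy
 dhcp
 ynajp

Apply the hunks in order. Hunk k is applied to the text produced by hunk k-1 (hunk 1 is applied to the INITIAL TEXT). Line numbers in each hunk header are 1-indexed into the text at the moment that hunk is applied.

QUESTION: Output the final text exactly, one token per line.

Answer: fwv
xvool
qkep
htkzk
bjzvy
dhcp
ynajp
esiys
qttg
hbh
ibw
yfdc
snok

Derivation:
Hunk 1: at line 5 remove [lucrh] add [lgk,ynajp,esiys] -> 16 lines: fwv xvool qkep htkzk zgv vdm lgk ynajp esiys qttg uot shbz pbux ibw yfdc snok
Hunk 2: at line 5 remove [lgk] add [dhcp] -> 16 lines: fwv xvool qkep htkzk zgv vdm dhcp ynajp esiys qttg uot shbz pbux ibw yfdc snok
Hunk 3: at line 9 remove [uot,shbz,pbux] add [hbh] -> 14 lines: fwv xvool qkep htkzk zgv vdm dhcp ynajp esiys qttg hbh ibw yfdc snok
Hunk 4: at line 3 remove [zgv,vdm] add [bjzvy] -> 13 lines: fwv xvool qkep htkzk bjzvy dhcp ynajp esiys qttg hbh ibw yfdc snok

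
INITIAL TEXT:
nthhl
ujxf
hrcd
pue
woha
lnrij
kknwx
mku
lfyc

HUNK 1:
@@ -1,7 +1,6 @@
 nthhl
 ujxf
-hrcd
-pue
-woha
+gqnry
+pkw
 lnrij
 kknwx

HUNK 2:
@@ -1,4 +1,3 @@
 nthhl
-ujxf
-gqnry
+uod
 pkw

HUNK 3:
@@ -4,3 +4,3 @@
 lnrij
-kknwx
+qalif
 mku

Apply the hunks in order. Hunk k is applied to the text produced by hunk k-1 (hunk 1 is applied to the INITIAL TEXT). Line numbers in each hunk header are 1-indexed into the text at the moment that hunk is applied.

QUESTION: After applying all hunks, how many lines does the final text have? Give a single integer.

Hunk 1: at line 1 remove [hrcd,pue,woha] add [gqnry,pkw] -> 8 lines: nthhl ujxf gqnry pkw lnrij kknwx mku lfyc
Hunk 2: at line 1 remove [ujxf,gqnry] add [uod] -> 7 lines: nthhl uod pkw lnrij kknwx mku lfyc
Hunk 3: at line 4 remove [kknwx] add [qalif] -> 7 lines: nthhl uod pkw lnrij qalif mku lfyc
Final line count: 7

Answer: 7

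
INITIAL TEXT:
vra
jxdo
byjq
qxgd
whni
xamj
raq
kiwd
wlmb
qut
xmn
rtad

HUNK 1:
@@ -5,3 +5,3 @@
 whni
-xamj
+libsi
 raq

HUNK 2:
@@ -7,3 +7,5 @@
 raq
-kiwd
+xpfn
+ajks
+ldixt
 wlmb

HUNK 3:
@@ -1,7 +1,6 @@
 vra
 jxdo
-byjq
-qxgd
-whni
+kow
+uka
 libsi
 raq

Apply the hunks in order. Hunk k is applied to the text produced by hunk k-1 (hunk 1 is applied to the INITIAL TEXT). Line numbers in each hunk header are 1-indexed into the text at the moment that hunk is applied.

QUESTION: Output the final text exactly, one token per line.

Hunk 1: at line 5 remove [xamj] add [libsi] -> 12 lines: vra jxdo byjq qxgd whni libsi raq kiwd wlmb qut xmn rtad
Hunk 2: at line 7 remove [kiwd] add [xpfn,ajks,ldixt] -> 14 lines: vra jxdo byjq qxgd whni libsi raq xpfn ajks ldixt wlmb qut xmn rtad
Hunk 3: at line 1 remove [byjq,qxgd,whni] add [kow,uka] -> 13 lines: vra jxdo kow uka libsi raq xpfn ajks ldixt wlmb qut xmn rtad

Answer: vra
jxdo
kow
uka
libsi
raq
xpfn
ajks
ldixt
wlmb
qut
xmn
rtad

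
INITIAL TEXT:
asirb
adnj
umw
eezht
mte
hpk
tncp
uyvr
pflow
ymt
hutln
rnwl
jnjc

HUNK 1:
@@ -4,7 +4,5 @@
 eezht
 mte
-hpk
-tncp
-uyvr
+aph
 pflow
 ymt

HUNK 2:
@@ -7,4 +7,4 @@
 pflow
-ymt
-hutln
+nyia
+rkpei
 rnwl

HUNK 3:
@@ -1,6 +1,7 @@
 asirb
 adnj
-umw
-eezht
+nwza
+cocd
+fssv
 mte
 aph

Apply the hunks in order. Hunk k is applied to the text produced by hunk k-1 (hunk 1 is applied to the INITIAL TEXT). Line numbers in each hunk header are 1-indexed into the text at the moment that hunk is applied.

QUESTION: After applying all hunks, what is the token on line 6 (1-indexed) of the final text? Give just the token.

Answer: mte

Derivation:
Hunk 1: at line 4 remove [hpk,tncp,uyvr] add [aph] -> 11 lines: asirb adnj umw eezht mte aph pflow ymt hutln rnwl jnjc
Hunk 2: at line 7 remove [ymt,hutln] add [nyia,rkpei] -> 11 lines: asirb adnj umw eezht mte aph pflow nyia rkpei rnwl jnjc
Hunk 3: at line 1 remove [umw,eezht] add [nwza,cocd,fssv] -> 12 lines: asirb adnj nwza cocd fssv mte aph pflow nyia rkpei rnwl jnjc
Final line 6: mte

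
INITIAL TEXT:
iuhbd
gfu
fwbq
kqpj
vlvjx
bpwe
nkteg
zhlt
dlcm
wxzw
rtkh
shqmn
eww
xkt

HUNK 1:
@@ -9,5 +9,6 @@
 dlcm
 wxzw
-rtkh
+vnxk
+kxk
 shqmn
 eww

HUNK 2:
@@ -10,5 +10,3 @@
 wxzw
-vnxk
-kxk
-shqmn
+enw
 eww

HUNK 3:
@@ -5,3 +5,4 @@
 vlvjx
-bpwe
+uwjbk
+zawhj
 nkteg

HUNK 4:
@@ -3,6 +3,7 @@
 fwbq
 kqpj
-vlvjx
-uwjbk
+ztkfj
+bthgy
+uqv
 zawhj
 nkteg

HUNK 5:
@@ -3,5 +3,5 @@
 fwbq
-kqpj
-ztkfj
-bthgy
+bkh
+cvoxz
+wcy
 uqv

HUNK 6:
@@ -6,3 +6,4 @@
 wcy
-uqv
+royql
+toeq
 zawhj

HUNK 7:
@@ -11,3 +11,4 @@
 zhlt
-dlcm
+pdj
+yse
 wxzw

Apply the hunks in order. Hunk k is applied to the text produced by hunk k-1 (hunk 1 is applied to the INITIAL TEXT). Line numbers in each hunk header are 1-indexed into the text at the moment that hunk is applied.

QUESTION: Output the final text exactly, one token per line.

Hunk 1: at line 9 remove [rtkh] add [vnxk,kxk] -> 15 lines: iuhbd gfu fwbq kqpj vlvjx bpwe nkteg zhlt dlcm wxzw vnxk kxk shqmn eww xkt
Hunk 2: at line 10 remove [vnxk,kxk,shqmn] add [enw] -> 13 lines: iuhbd gfu fwbq kqpj vlvjx bpwe nkteg zhlt dlcm wxzw enw eww xkt
Hunk 3: at line 5 remove [bpwe] add [uwjbk,zawhj] -> 14 lines: iuhbd gfu fwbq kqpj vlvjx uwjbk zawhj nkteg zhlt dlcm wxzw enw eww xkt
Hunk 4: at line 3 remove [vlvjx,uwjbk] add [ztkfj,bthgy,uqv] -> 15 lines: iuhbd gfu fwbq kqpj ztkfj bthgy uqv zawhj nkteg zhlt dlcm wxzw enw eww xkt
Hunk 5: at line 3 remove [kqpj,ztkfj,bthgy] add [bkh,cvoxz,wcy] -> 15 lines: iuhbd gfu fwbq bkh cvoxz wcy uqv zawhj nkteg zhlt dlcm wxzw enw eww xkt
Hunk 6: at line 6 remove [uqv] add [royql,toeq] -> 16 lines: iuhbd gfu fwbq bkh cvoxz wcy royql toeq zawhj nkteg zhlt dlcm wxzw enw eww xkt
Hunk 7: at line 11 remove [dlcm] add [pdj,yse] -> 17 lines: iuhbd gfu fwbq bkh cvoxz wcy royql toeq zawhj nkteg zhlt pdj yse wxzw enw eww xkt

Answer: iuhbd
gfu
fwbq
bkh
cvoxz
wcy
royql
toeq
zawhj
nkteg
zhlt
pdj
yse
wxzw
enw
eww
xkt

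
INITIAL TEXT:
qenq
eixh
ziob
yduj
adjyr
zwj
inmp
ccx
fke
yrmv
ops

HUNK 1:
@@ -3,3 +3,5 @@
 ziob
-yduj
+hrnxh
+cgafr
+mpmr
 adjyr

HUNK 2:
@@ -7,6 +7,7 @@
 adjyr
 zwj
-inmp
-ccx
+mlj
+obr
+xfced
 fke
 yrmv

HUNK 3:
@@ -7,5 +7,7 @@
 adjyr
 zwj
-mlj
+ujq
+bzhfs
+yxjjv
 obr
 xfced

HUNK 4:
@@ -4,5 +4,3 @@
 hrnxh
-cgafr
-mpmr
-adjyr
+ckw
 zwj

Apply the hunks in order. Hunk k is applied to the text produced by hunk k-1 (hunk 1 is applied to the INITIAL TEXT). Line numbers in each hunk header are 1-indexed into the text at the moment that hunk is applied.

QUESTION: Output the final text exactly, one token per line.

Answer: qenq
eixh
ziob
hrnxh
ckw
zwj
ujq
bzhfs
yxjjv
obr
xfced
fke
yrmv
ops

Derivation:
Hunk 1: at line 3 remove [yduj] add [hrnxh,cgafr,mpmr] -> 13 lines: qenq eixh ziob hrnxh cgafr mpmr adjyr zwj inmp ccx fke yrmv ops
Hunk 2: at line 7 remove [inmp,ccx] add [mlj,obr,xfced] -> 14 lines: qenq eixh ziob hrnxh cgafr mpmr adjyr zwj mlj obr xfced fke yrmv ops
Hunk 3: at line 7 remove [mlj] add [ujq,bzhfs,yxjjv] -> 16 lines: qenq eixh ziob hrnxh cgafr mpmr adjyr zwj ujq bzhfs yxjjv obr xfced fke yrmv ops
Hunk 4: at line 4 remove [cgafr,mpmr,adjyr] add [ckw] -> 14 lines: qenq eixh ziob hrnxh ckw zwj ujq bzhfs yxjjv obr xfced fke yrmv ops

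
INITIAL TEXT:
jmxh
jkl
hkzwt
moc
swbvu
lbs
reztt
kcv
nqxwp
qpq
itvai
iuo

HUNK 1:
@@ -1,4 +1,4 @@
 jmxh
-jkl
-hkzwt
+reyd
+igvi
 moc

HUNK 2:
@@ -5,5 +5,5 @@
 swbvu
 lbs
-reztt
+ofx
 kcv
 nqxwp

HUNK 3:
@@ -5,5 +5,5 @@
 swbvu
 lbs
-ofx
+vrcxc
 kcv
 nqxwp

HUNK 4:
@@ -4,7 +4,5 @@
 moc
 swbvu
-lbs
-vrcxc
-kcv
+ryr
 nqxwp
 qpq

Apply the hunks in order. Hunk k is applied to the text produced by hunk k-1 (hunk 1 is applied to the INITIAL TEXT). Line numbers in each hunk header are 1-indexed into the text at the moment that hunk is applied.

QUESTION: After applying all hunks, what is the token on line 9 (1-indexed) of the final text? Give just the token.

Hunk 1: at line 1 remove [jkl,hkzwt] add [reyd,igvi] -> 12 lines: jmxh reyd igvi moc swbvu lbs reztt kcv nqxwp qpq itvai iuo
Hunk 2: at line 5 remove [reztt] add [ofx] -> 12 lines: jmxh reyd igvi moc swbvu lbs ofx kcv nqxwp qpq itvai iuo
Hunk 3: at line 5 remove [ofx] add [vrcxc] -> 12 lines: jmxh reyd igvi moc swbvu lbs vrcxc kcv nqxwp qpq itvai iuo
Hunk 4: at line 4 remove [lbs,vrcxc,kcv] add [ryr] -> 10 lines: jmxh reyd igvi moc swbvu ryr nqxwp qpq itvai iuo
Final line 9: itvai

Answer: itvai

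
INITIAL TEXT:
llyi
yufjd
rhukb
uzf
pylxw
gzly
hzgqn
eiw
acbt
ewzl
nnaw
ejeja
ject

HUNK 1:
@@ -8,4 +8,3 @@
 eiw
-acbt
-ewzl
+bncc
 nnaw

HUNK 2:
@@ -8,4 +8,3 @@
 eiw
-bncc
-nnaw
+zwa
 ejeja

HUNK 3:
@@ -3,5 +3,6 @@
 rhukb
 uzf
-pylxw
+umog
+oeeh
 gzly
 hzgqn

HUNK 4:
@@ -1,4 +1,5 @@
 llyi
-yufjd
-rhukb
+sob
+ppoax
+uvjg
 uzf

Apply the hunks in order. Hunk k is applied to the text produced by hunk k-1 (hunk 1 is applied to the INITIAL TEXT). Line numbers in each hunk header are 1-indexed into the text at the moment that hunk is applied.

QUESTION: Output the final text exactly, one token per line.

Answer: llyi
sob
ppoax
uvjg
uzf
umog
oeeh
gzly
hzgqn
eiw
zwa
ejeja
ject

Derivation:
Hunk 1: at line 8 remove [acbt,ewzl] add [bncc] -> 12 lines: llyi yufjd rhukb uzf pylxw gzly hzgqn eiw bncc nnaw ejeja ject
Hunk 2: at line 8 remove [bncc,nnaw] add [zwa] -> 11 lines: llyi yufjd rhukb uzf pylxw gzly hzgqn eiw zwa ejeja ject
Hunk 3: at line 3 remove [pylxw] add [umog,oeeh] -> 12 lines: llyi yufjd rhukb uzf umog oeeh gzly hzgqn eiw zwa ejeja ject
Hunk 4: at line 1 remove [yufjd,rhukb] add [sob,ppoax,uvjg] -> 13 lines: llyi sob ppoax uvjg uzf umog oeeh gzly hzgqn eiw zwa ejeja ject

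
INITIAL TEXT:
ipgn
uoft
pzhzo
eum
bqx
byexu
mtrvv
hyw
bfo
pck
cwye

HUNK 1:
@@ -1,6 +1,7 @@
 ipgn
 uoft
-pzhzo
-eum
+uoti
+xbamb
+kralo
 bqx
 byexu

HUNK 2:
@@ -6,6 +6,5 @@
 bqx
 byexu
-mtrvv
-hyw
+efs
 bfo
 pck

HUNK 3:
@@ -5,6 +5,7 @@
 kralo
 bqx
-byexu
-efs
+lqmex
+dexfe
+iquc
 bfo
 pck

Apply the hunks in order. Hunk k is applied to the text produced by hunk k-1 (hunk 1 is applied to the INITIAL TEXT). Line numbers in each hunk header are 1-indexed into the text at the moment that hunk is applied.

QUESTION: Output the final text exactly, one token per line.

Hunk 1: at line 1 remove [pzhzo,eum] add [uoti,xbamb,kralo] -> 12 lines: ipgn uoft uoti xbamb kralo bqx byexu mtrvv hyw bfo pck cwye
Hunk 2: at line 6 remove [mtrvv,hyw] add [efs] -> 11 lines: ipgn uoft uoti xbamb kralo bqx byexu efs bfo pck cwye
Hunk 3: at line 5 remove [byexu,efs] add [lqmex,dexfe,iquc] -> 12 lines: ipgn uoft uoti xbamb kralo bqx lqmex dexfe iquc bfo pck cwye

Answer: ipgn
uoft
uoti
xbamb
kralo
bqx
lqmex
dexfe
iquc
bfo
pck
cwye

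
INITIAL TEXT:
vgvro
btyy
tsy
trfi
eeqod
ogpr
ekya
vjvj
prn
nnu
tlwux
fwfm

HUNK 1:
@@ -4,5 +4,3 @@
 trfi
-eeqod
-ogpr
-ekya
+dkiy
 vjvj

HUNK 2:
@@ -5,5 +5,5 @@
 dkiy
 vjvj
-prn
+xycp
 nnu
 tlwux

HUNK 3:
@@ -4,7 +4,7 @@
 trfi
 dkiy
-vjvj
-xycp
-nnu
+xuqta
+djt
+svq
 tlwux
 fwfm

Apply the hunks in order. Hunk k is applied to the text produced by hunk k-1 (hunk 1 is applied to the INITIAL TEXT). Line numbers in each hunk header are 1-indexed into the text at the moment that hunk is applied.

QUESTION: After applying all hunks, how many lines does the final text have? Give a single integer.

Answer: 10

Derivation:
Hunk 1: at line 4 remove [eeqod,ogpr,ekya] add [dkiy] -> 10 lines: vgvro btyy tsy trfi dkiy vjvj prn nnu tlwux fwfm
Hunk 2: at line 5 remove [prn] add [xycp] -> 10 lines: vgvro btyy tsy trfi dkiy vjvj xycp nnu tlwux fwfm
Hunk 3: at line 4 remove [vjvj,xycp,nnu] add [xuqta,djt,svq] -> 10 lines: vgvro btyy tsy trfi dkiy xuqta djt svq tlwux fwfm
Final line count: 10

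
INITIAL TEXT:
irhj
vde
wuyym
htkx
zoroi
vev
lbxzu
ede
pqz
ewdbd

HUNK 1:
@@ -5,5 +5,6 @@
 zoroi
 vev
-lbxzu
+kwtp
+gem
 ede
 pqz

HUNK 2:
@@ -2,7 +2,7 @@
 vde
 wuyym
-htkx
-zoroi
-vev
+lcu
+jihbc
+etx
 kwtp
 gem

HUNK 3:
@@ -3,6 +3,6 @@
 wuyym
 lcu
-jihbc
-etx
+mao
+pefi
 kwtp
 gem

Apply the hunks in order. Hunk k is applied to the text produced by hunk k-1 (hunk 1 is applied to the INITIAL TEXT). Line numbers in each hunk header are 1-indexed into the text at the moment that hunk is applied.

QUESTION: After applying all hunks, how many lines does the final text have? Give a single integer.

Answer: 11

Derivation:
Hunk 1: at line 5 remove [lbxzu] add [kwtp,gem] -> 11 lines: irhj vde wuyym htkx zoroi vev kwtp gem ede pqz ewdbd
Hunk 2: at line 2 remove [htkx,zoroi,vev] add [lcu,jihbc,etx] -> 11 lines: irhj vde wuyym lcu jihbc etx kwtp gem ede pqz ewdbd
Hunk 3: at line 3 remove [jihbc,etx] add [mao,pefi] -> 11 lines: irhj vde wuyym lcu mao pefi kwtp gem ede pqz ewdbd
Final line count: 11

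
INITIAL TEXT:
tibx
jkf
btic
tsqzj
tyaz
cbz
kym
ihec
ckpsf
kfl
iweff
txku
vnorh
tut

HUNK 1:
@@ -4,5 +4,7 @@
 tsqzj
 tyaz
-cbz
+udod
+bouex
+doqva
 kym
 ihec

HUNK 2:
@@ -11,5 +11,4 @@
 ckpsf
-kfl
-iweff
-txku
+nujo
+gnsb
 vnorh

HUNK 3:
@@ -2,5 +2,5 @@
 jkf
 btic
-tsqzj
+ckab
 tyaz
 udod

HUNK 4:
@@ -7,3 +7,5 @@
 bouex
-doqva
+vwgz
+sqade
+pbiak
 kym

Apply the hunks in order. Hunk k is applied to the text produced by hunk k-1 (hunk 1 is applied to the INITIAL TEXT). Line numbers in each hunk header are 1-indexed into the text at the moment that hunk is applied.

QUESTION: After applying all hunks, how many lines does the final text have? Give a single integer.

Answer: 17

Derivation:
Hunk 1: at line 4 remove [cbz] add [udod,bouex,doqva] -> 16 lines: tibx jkf btic tsqzj tyaz udod bouex doqva kym ihec ckpsf kfl iweff txku vnorh tut
Hunk 2: at line 11 remove [kfl,iweff,txku] add [nujo,gnsb] -> 15 lines: tibx jkf btic tsqzj tyaz udod bouex doqva kym ihec ckpsf nujo gnsb vnorh tut
Hunk 3: at line 2 remove [tsqzj] add [ckab] -> 15 lines: tibx jkf btic ckab tyaz udod bouex doqva kym ihec ckpsf nujo gnsb vnorh tut
Hunk 4: at line 7 remove [doqva] add [vwgz,sqade,pbiak] -> 17 lines: tibx jkf btic ckab tyaz udod bouex vwgz sqade pbiak kym ihec ckpsf nujo gnsb vnorh tut
Final line count: 17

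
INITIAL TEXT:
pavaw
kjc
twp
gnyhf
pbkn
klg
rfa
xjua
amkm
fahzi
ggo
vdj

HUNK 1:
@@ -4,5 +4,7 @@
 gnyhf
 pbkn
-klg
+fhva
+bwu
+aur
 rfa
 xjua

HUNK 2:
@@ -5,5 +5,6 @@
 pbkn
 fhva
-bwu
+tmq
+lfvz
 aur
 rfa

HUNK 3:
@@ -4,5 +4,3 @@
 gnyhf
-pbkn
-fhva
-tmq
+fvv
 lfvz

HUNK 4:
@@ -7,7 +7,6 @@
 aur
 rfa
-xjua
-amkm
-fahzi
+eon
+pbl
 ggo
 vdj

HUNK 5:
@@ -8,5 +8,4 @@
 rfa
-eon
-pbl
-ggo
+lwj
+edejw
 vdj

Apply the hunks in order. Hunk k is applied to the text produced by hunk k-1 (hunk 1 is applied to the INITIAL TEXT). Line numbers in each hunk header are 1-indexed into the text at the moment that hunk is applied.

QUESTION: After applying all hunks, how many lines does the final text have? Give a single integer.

Answer: 11

Derivation:
Hunk 1: at line 4 remove [klg] add [fhva,bwu,aur] -> 14 lines: pavaw kjc twp gnyhf pbkn fhva bwu aur rfa xjua amkm fahzi ggo vdj
Hunk 2: at line 5 remove [bwu] add [tmq,lfvz] -> 15 lines: pavaw kjc twp gnyhf pbkn fhva tmq lfvz aur rfa xjua amkm fahzi ggo vdj
Hunk 3: at line 4 remove [pbkn,fhva,tmq] add [fvv] -> 13 lines: pavaw kjc twp gnyhf fvv lfvz aur rfa xjua amkm fahzi ggo vdj
Hunk 4: at line 7 remove [xjua,amkm,fahzi] add [eon,pbl] -> 12 lines: pavaw kjc twp gnyhf fvv lfvz aur rfa eon pbl ggo vdj
Hunk 5: at line 8 remove [eon,pbl,ggo] add [lwj,edejw] -> 11 lines: pavaw kjc twp gnyhf fvv lfvz aur rfa lwj edejw vdj
Final line count: 11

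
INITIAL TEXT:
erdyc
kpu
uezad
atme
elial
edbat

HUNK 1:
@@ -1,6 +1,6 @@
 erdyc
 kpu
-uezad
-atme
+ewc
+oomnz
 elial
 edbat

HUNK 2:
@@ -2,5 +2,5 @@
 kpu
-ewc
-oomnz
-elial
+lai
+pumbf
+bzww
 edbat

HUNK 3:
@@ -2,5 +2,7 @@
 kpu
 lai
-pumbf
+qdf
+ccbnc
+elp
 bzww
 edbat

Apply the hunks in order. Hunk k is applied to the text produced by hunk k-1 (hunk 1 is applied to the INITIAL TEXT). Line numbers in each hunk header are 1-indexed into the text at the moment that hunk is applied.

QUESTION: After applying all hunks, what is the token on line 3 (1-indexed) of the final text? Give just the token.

Answer: lai

Derivation:
Hunk 1: at line 1 remove [uezad,atme] add [ewc,oomnz] -> 6 lines: erdyc kpu ewc oomnz elial edbat
Hunk 2: at line 2 remove [ewc,oomnz,elial] add [lai,pumbf,bzww] -> 6 lines: erdyc kpu lai pumbf bzww edbat
Hunk 3: at line 2 remove [pumbf] add [qdf,ccbnc,elp] -> 8 lines: erdyc kpu lai qdf ccbnc elp bzww edbat
Final line 3: lai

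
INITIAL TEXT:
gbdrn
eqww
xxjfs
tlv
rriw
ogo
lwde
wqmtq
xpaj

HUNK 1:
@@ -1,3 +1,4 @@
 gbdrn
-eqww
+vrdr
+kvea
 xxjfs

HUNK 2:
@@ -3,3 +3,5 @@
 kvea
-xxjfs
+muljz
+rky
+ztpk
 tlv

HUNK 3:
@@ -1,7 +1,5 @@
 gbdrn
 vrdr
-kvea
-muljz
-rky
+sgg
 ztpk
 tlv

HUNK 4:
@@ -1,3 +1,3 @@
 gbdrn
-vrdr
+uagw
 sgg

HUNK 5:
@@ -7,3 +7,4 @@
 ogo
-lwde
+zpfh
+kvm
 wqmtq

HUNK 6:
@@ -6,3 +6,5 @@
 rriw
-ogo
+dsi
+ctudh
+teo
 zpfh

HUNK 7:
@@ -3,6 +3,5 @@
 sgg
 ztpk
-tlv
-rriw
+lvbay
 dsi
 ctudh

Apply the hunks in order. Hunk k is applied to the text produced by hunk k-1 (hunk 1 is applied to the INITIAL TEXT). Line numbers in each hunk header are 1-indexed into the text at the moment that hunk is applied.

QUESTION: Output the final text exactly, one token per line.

Hunk 1: at line 1 remove [eqww] add [vrdr,kvea] -> 10 lines: gbdrn vrdr kvea xxjfs tlv rriw ogo lwde wqmtq xpaj
Hunk 2: at line 3 remove [xxjfs] add [muljz,rky,ztpk] -> 12 lines: gbdrn vrdr kvea muljz rky ztpk tlv rriw ogo lwde wqmtq xpaj
Hunk 3: at line 1 remove [kvea,muljz,rky] add [sgg] -> 10 lines: gbdrn vrdr sgg ztpk tlv rriw ogo lwde wqmtq xpaj
Hunk 4: at line 1 remove [vrdr] add [uagw] -> 10 lines: gbdrn uagw sgg ztpk tlv rriw ogo lwde wqmtq xpaj
Hunk 5: at line 7 remove [lwde] add [zpfh,kvm] -> 11 lines: gbdrn uagw sgg ztpk tlv rriw ogo zpfh kvm wqmtq xpaj
Hunk 6: at line 6 remove [ogo] add [dsi,ctudh,teo] -> 13 lines: gbdrn uagw sgg ztpk tlv rriw dsi ctudh teo zpfh kvm wqmtq xpaj
Hunk 7: at line 3 remove [tlv,rriw] add [lvbay] -> 12 lines: gbdrn uagw sgg ztpk lvbay dsi ctudh teo zpfh kvm wqmtq xpaj

Answer: gbdrn
uagw
sgg
ztpk
lvbay
dsi
ctudh
teo
zpfh
kvm
wqmtq
xpaj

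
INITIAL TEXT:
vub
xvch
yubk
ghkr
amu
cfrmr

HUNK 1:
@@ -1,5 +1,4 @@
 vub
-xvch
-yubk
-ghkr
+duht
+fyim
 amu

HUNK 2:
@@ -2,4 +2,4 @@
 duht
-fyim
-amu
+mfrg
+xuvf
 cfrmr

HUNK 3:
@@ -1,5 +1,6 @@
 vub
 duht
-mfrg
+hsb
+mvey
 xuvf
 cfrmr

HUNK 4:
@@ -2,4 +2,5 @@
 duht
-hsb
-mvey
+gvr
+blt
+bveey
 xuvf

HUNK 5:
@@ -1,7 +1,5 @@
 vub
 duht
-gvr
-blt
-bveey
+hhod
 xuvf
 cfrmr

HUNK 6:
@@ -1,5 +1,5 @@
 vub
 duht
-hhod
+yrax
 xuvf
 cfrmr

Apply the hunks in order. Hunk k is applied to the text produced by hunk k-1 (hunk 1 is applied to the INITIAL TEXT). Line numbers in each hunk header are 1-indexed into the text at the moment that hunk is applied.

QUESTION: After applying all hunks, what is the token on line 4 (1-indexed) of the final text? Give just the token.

Hunk 1: at line 1 remove [xvch,yubk,ghkr] add [duht,fyim] -> 5 lines: vub duht fyim amu cfrmr
Hunk 2: at line 2 remove [fyim,amu] add [mfrg,xuvf] -> 5 lines: vub duht mfrg xuvf cfrmr
Hunk 3: at line 1 remove [mfrg] add [hsb,mvey] -> 6 lines: vub duht hsb mvey xuvf cfrmr
Hunk 4: at line 2 remove [hsb,mvey] add [gvr,blt,bveey] -> 7 lines: vub duht gvr blt bveey xuvf cfrmr
Hunk 5: at line 1 remove [gvr,blt,bveey] add [hhod] -> 5 lines: vub duht hhod xuvf cfrmr
Hunk 6: at line 1 remove [hhod] add [yrax] -> 5 lines: vub duht yrax xuvf cfrmr
Final line 4: xuvf

Answer: xuvf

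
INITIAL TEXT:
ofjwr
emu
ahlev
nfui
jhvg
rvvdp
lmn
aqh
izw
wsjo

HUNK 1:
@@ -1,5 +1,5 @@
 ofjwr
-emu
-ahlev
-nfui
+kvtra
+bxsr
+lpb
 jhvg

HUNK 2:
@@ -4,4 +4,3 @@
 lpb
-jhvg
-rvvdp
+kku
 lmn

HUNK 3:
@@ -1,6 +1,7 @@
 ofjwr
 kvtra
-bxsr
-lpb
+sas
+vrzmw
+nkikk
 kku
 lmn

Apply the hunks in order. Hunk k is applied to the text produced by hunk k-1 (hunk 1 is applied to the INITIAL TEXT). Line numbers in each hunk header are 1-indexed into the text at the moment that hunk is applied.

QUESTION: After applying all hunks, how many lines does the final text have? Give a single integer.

Answer: 10

Derivation:
Hunk 1: at line 1 remove [emu,ahlev,nfui] add [kvtra,bxsr,lpb] -> 10 lines: ofjwr kvtra bxsr lpb jhvg rvvdp lmn aqh izw wsjo
Hunk 2: at line 4 remove [jhvg,rvvdp] add [kku] -> 9 lines: ofjwr kvtra bxsr lpb kku lmn aqh izw wsjo
Hunk 3: at line 1 remove [bxsr,lpb] add [sas,vrzmw,nkikk] -> 10 lines: ofjwr kvtra sas vrzmw nkikk kku lmn aqh izw wsjo
Final line count: 10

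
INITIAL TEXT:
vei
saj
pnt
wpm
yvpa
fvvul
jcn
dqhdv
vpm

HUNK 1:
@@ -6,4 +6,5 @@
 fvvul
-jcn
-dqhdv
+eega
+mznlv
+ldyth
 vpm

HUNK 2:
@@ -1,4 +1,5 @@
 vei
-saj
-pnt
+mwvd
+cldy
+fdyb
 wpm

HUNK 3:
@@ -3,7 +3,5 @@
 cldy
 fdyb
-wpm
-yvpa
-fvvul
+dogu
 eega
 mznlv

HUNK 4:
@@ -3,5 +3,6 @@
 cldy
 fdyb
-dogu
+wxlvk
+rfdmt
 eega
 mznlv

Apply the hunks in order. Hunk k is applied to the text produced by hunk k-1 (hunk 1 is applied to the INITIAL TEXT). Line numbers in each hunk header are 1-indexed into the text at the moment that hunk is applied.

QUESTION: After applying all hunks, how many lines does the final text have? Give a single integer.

Hunk 1: at line 6 remove [jcn,dqhdv] add [eega,mznlv,ldyth] -> 10 lines: vei saj pnt wpm yvpa fvvul eega mznlv ldyth vpm
Hunk 2: at line 1 remove [saj,pnt] add [mwvd,cldy,fdyb] -> 11 lines: vei mwvd cldy fdyb wpm yvpa fvvul eega mznlv ldyth vpm
Hunk 3: at line 3 remove [wpm,yvpa,fvvul] add [dogu] -> 9 lines: vei mwvd cldy fdyb dogu eega mznlv ldyth vpm
Hunk 4: at line 3 remove [dogu] add [wxlvk,rfdmt] -> 10 lines: vei mwvd cldy fdyb wxlvk rfdmt eega mznlv ldyth vpm
Final line count: 10

Answer: 10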